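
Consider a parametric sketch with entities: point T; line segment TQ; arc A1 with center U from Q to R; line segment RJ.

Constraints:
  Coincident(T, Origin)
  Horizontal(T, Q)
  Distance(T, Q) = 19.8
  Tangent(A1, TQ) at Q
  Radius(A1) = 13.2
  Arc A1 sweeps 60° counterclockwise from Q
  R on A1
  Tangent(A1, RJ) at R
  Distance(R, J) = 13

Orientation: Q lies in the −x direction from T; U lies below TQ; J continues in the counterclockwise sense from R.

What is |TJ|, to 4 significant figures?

41.74

T is at the origin; TQ is horizontal with |TQ| = 19.8 and Q on the −x side, so Q = (-19.80, 0.000). Since A1 is tangent to TQ there, UQ ⟂ TQ, so U = Q + (0, -13.2) = (-19.80, -13.20). On A1, Q sits at bearing 90° from U; a 60° counterclockwise sweep puts R at bearing 150°, so R = U + 13.2·(cos 150°, sin 150°) = (-31.23, -6.600). Since A1 is tangent to RJ there, UR ⟂ RJ, so RJ runs along (−sin 150°, cos 150°); with |RJ| = 13.0, J = (-37.73, -17.86). Then |TJ| = |J − T| = 41.74.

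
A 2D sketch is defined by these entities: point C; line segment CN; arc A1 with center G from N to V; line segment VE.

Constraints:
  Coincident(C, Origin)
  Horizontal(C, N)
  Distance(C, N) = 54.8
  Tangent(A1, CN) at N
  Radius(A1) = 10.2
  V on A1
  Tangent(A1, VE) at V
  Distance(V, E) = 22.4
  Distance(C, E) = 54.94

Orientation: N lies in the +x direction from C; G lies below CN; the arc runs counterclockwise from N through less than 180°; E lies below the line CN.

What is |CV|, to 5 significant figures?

45.724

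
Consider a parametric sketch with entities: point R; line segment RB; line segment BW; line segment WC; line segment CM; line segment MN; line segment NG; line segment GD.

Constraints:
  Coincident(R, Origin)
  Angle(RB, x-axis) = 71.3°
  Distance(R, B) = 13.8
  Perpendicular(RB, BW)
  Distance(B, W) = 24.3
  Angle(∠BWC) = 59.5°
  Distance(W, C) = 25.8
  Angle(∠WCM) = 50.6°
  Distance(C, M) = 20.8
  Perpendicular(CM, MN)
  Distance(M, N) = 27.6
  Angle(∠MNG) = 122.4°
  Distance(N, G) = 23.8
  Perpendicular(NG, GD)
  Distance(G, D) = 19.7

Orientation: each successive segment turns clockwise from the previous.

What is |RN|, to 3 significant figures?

36.4

∠WCM = 50.6° gives CM at 91.4° from the x-axis; with |CM| = 20.8, M = (7.40, 9.22). CM is perpendicular to MN, so MN runs at 1.40°; with |MN| = 27.6, N = (35.0, 9.89). Then |RN| = |N − R| = 36.4.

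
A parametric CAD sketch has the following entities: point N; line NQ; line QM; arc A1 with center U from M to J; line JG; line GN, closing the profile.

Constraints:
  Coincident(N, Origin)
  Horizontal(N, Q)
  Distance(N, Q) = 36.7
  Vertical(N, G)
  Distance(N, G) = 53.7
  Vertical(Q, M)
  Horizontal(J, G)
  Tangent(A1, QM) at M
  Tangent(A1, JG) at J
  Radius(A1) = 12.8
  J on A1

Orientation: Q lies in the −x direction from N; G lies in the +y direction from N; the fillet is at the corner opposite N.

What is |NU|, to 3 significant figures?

47.4

N and G share the same x with |NG| = 53.7 and G on the +y side, so G = (0.00, 53.7). The virtual corner opposite N is at (-36.7, 53.7). Since A1 is tangent to QM there, UM ⟂ QM and tangency of A1 to JG means the radius UJ is perpendicular to JG, with radius 12.8, so the center U sits 12.8 in from both sides at U = (-23.9, 40.9). Then |NU| = |U − N| = 47.4.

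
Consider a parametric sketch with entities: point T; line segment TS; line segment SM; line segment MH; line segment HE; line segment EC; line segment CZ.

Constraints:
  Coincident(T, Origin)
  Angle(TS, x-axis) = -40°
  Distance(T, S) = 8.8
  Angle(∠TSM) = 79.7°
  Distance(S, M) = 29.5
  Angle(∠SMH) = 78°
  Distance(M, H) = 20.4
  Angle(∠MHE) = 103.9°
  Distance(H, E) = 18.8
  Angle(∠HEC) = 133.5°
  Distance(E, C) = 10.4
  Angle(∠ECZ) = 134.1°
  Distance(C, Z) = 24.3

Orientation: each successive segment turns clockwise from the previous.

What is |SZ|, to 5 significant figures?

11.048

∠HEC = 133.5° gives EC at -4.9000° from the x-axis; with |EC| = 10.4, C = (-1.0183, 5.1553). ∠ECZ = 134.1° gives CZ at -50.800° from the x-axis; with |CZ| = 24.3, Z = (14.340, -13.676). Then |SZ| = |Z − S| = 11.048.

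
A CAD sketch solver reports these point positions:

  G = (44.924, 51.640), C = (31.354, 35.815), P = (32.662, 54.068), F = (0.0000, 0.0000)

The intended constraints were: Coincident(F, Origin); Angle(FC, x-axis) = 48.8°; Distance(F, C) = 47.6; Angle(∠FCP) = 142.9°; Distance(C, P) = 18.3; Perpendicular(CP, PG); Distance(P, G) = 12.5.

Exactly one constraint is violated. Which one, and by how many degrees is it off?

Perpendicular(CP, PG) — off by 7.10°.

F = (0.00, 0.00) ✓; FC at 48.80° ✓; |FC| = 47.60 ✓; ∠FCP = 142.9° ✓; |CP| = 18.30 ✓; ∠(CP, PG) = 97.10° ✗; |PG| = 12.50 ✓.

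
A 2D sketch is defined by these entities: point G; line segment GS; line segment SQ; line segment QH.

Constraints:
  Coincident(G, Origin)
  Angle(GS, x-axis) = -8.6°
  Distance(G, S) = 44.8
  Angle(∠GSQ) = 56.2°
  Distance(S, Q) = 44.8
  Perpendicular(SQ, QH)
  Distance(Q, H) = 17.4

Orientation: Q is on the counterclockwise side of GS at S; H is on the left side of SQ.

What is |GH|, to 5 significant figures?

28.076

G is at the origin; GS runs at -8.6° with length 44.8, so S = 44.8·(cos -8.6°, sin -8.6°) = (44.296, -6.6992). ∠GSQ = 56.2°, so SQ runs at -8.6° + (180° − 56.2°) = 115.20° from the x-axis; with |SQ| = 44.8, Q = S + 44.8·(cos 115.20°, sin 115.20°) = (25.221, 33.837). SQ is perpendicular to QH; with |QH| = 17.4 on the left of SQ, H = Q + 17.4·(-0.90483, -0.42578) = (9.4774, 26.429). Then |GH| = |H − G| = 28.076.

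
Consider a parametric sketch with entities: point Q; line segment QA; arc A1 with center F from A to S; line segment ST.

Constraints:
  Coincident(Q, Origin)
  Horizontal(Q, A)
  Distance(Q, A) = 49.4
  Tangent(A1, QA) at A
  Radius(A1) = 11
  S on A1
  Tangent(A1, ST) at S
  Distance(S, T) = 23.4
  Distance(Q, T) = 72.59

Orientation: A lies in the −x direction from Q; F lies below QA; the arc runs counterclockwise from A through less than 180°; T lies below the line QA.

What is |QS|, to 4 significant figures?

60.69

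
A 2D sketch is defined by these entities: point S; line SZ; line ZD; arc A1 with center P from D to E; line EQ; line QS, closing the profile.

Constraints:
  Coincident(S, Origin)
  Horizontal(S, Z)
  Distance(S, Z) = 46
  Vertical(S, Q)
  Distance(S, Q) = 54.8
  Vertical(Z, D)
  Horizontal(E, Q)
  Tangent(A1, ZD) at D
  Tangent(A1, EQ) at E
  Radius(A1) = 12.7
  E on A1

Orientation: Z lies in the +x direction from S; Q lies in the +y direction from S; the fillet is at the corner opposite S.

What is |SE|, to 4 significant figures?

64.12

The virtual corner opposite S is at (46.00, 54.80). Since A1 is tangent to ZD there, PD ⟂ ZD and A1 meets EQ tangentially, so PE is at right angles to EQ, with radius 12.7, so the center P sits 12.7 in from both sides at P = (33.30, 42.10). That places the tangent points at D = (46.00, 42.10) on ZD and E = (33.30, 54.80) on EQ. Then |SE| = |E − S| = 64.12.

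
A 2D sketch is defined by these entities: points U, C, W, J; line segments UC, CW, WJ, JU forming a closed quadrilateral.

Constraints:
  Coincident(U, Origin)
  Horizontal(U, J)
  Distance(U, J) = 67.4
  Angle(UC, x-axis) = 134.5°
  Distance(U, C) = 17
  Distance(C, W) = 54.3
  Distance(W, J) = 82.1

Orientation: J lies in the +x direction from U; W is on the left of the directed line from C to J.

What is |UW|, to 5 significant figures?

61.988

Checks: |CW| = 54.30 ✓; |WJ| = 82.10 ✓.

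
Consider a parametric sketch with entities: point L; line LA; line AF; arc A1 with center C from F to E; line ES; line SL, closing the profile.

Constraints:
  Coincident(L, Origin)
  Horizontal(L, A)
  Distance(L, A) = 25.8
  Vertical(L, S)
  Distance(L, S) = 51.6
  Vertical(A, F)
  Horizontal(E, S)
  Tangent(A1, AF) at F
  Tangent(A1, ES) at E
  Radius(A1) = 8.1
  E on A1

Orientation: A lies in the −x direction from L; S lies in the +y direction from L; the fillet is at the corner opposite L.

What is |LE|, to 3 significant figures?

54.6

The virtual corner opposite L is at (-25.8, 51.6). Since A1 is tangent to AF there, CF ⟂ AF and A1 meets ES tangentially, so CE is at right angles to ES, with radius 8.1, so the center C sits 8.1 in from both sides at C = (-17.7, 43.5). That places the tangent points at F = (-25.8, 43.5) on AF and E = (-17.7, 51.6) on ES. Then |LE| = |E − L| = 54.6.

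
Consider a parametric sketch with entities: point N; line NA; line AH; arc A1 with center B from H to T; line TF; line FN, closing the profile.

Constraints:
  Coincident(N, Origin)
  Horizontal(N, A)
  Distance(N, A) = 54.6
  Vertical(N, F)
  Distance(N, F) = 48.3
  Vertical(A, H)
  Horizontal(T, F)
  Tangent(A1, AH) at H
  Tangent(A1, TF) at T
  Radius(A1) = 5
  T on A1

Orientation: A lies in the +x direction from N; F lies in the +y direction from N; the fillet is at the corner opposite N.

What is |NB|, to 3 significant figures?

65.8

N is at the origin; NA is horizontal with |NA| = 54.6 and A on the +x side, so A = (54.6, 0.00). NF is vertical with |NF| = 48.3 and F on the +y side, so F = (0.00, 48.3). The virtual corner opposite N is at (54.6, 48.3). Tangency of A1 to AH means the radius BH is perpendicular to AH and tangency of A1 to TF means the radius BT is perpendicular to TF, with radius 5.0, so the center B sits 5.0 in from both sides at B = (49.6, 43.3). Then |NB| = |B − N| = 65.8.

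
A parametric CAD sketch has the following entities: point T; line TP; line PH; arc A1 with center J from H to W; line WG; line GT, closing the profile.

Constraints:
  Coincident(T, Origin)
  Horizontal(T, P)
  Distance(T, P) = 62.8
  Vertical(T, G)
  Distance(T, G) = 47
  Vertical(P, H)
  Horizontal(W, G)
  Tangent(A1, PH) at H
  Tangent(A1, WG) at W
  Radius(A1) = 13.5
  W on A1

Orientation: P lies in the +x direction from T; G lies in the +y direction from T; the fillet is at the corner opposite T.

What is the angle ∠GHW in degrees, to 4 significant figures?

32.87°

T is at the origin; TP is horizontal with |TP| = 62.8 and P on the +x side, so P = (62.80, 0.000). T and G share the same x with |TG| = 47.0 and G on the +y side, so G = (0.000, 47.00). The virtual corner opposite T is at (62.80, 47.00). A1 meets PH tangentially, so JH is at right angles to PH and A1 meets WG tangentially, so JW is at right angles to WG, with radius 13.5, so the center J sits 13.5 in from both sides at J = (49.30, 33.50). That places the tangent points at H = (62.80, 33.50) on PH and W = (49.30, 47.00) on WG. Then cos ∠GHW = HG·HW / (|HG||HW|), giving 32.87°.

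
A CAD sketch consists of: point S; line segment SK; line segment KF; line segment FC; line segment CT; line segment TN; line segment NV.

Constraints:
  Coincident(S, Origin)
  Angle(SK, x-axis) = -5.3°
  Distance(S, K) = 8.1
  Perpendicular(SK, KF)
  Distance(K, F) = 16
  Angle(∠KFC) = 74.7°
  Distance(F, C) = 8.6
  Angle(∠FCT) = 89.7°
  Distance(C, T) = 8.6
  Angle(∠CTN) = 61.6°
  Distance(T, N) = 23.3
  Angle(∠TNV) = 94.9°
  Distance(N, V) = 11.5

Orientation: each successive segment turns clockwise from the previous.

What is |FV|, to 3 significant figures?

15.0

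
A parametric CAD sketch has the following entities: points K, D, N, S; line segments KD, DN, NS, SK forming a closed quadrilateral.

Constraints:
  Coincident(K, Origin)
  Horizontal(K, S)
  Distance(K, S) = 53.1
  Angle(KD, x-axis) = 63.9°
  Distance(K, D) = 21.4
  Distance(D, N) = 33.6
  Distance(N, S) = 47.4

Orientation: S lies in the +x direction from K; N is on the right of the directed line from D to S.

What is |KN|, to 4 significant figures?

16.39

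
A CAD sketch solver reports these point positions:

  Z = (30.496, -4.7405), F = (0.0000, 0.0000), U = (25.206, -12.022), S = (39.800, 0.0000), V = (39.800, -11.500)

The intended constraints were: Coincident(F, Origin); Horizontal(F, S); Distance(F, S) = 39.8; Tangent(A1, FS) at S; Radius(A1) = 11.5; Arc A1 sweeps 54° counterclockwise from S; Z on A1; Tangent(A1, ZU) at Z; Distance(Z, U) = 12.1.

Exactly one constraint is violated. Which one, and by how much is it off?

Distance(Z, U) = 12.1 — off by 3.10.

F = (0.00, 0.00) ✓; F.y = 0.00, S.y = 0.00 ✓; |FS| = 39.80 ✓; ∠(VS, SF) = 90.00° ✓; |VS| = 11.50 ✓; bearing(V→Z) − bearing(V→S) = 54.00° ✓; |VZ| = 11.50 ✓; ∠(VZ, ZU) = 90.00° ✓; |ZU| = 9.000 ✗.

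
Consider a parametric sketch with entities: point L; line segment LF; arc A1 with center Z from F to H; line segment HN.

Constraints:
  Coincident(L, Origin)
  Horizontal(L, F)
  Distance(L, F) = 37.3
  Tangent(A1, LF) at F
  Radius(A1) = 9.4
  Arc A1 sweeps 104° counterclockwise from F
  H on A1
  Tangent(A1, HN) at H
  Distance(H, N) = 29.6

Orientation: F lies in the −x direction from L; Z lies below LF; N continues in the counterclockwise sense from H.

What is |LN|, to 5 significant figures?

56.330

On A1, F sits at bearing 90° from Z; a 104° counterclockwise sweep puts H at bearing 194°, so H = Z + 9.4·(cos 194°, sin 194°) = (-46.421, -11.674). The tangent condition forces ZH to be normal to HN, so HN runs along (−sin 194°, cos 194°); with |HN| = 29.6, N = (-39.260, -40.395). Then |LN| = |N − L| = 56.330.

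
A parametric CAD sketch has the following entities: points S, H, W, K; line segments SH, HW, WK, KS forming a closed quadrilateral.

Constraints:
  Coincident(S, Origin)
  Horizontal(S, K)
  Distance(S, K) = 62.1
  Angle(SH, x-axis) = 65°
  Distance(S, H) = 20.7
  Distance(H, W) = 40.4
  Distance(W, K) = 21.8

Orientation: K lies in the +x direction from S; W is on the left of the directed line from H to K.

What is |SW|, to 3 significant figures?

52.2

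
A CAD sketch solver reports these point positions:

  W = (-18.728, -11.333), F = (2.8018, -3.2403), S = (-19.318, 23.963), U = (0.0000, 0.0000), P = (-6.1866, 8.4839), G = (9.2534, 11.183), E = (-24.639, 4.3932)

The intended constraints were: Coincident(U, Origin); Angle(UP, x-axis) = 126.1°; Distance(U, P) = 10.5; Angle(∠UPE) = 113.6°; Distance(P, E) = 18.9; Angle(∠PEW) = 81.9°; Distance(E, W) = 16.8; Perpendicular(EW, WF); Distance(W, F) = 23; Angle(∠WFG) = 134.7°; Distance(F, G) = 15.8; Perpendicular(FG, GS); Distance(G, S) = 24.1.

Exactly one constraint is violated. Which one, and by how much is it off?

Distance(G, S) = 24.1 — off by 7.20.

U = (0.00, 0.00) ✓; UP at 126.1° ✓; |UP| = 10.50 ✓; ∠UPE = 113.6° ✓; |PE| = 18.90 ✓; ∠PEW = 81.90° ✓; |EW| = 16.80 ✓; ∠(EW, WF) = 90.00° ✓; |WF| = 23.00 ✓; ∠WFG = 134.7° ✓; |FG| = 15.80 ✓; ∠(FG, GS) = 90.00° ✓; |GS| = 31.30 ✗.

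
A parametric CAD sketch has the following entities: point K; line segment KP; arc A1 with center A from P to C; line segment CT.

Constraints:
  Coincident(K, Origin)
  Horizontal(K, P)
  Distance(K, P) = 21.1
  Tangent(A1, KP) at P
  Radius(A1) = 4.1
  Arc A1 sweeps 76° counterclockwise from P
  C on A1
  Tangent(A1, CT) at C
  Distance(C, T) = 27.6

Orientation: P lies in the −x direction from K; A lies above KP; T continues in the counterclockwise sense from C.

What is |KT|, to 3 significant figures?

31.7

On A1, P sits at bearing -90° from A; a 76° counterclockwise sweep puts C at bearing -14°, so C = A + 4.1·(cos -14°, sin -14°) = (-17.1, 3.11). Tangency of A1 to CT means the radius AC is perpendicular to CT, so CT runs along (−sin -14°, cos -14°); with |CT| = 27.6, T = (-10.4, 29.9). Then |KT| = |T − K| = 31.7.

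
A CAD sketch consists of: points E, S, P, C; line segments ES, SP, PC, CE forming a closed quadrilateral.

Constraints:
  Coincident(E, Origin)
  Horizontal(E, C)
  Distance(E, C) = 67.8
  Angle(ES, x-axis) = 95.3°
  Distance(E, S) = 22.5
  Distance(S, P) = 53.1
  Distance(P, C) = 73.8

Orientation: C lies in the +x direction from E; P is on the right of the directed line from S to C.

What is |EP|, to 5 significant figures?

30.633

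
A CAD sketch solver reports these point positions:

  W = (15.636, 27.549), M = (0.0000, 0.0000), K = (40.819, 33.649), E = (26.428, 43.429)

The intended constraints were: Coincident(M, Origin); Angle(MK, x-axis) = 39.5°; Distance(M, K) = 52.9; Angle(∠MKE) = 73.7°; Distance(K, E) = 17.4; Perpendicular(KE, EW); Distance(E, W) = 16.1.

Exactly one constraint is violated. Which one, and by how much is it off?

Distance(E, W) = 16.1 — off by 3.10.

M = (0.00, 0.00) ✓; MK at 39.50° ✓; |MK| = 52.90 ✓; ∠MKE = 73.70° ✓; |KE| = 17.40 ✓; ∠(KE, EW) = 90.00° ✓; |EW| = 19.20 ✗.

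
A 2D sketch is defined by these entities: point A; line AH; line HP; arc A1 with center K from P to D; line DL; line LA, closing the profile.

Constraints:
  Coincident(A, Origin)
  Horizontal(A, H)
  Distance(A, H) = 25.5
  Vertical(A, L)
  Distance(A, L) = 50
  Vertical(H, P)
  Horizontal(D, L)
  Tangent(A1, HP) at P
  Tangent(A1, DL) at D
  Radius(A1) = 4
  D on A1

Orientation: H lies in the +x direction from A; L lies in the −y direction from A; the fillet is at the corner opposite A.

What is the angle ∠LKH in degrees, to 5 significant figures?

105.51°

A is at the origin; A and H share the same y with |AH| = 25.5 and H on the +x side, so H = (25.500, 0.0000). AL is vertical with |AL| = 50.0 and L on the −y side, so L = (0.0000, -50.000). The virtual corner opposite A is at (25.500, -50.000). A1 meets HP tangentially, so KP is at right angles to HP and A1 meets DL tangentially, so KD is at right angles to DL, with radius 4.0, so the center K sits 4.0 in from both sides at K = (21.500, -46.000). Then cos ∠LKH = KL·KH / (|KL||KH|), giving 105.51°.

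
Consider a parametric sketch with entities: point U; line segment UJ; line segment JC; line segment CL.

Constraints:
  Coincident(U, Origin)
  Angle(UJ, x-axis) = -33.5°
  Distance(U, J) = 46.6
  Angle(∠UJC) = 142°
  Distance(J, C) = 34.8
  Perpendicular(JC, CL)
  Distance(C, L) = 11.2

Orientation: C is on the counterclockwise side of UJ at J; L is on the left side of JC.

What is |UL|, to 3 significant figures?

73.6

U is at the origin; UJ runs at -33.5° with length 46.6, so J = 46.6·(cos -33.5°, sin -33.5°) = (38.9, -25.7). ∠UJC = 142.0°, so JC runs at -33.5° + (180° − 142.0°) = 4.50° from the x-axis; with |JC| = 34.8, C = J + 34.8·(cos 4.50°, sin 4.50°) = (73.6, -23.0). JC is perpendicular to CL; with |CL| = 11.2 on the left of JC, L = C + 11.2·(-0.0785, 0.997) = (72.7, -11.8). Then |UL| = |L − U| = 73.6.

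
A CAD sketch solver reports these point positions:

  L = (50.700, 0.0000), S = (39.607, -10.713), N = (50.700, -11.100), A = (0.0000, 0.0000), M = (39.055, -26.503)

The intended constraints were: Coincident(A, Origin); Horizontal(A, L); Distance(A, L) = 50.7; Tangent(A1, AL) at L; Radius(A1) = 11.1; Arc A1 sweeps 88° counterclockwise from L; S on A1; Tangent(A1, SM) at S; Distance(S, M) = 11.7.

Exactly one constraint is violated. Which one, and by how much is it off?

Distance(S, M) = 11.7 — off by 4.10.

A = (0.00, 0.00) ✓; A.y = 0.00, L.y = 0.00 ✓; |AL| = 50.70 ✓; ∠(NL, LA) = 90.00° ✓; |NL| = 11.10 ✓; bearing(N→S) − bearing(N→L) = 88.00° ✓; |NS| = 11.10 ✓; ∠(NS, SM) = 90.00° ✓; |SM| = 15.80 ✗.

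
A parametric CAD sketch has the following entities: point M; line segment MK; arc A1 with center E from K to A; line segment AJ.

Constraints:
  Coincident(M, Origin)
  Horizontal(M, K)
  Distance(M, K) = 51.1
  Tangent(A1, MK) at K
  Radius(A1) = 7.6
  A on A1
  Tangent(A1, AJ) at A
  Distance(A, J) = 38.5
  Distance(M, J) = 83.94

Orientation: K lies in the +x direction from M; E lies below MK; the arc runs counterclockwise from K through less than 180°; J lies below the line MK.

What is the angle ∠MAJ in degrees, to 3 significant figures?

153°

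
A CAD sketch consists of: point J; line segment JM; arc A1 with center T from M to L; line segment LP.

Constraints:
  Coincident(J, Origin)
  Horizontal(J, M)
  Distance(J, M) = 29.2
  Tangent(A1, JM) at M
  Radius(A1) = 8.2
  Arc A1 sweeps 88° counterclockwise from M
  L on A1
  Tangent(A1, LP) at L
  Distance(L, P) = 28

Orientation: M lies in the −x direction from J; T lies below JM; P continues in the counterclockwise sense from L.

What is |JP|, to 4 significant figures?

52.55

J is at the origin; J and M share the same y with |JM| = 29.2 and M on the −x side, so M = (-29.20, 0.000). Tangency of A1 to JM means the radius TM is perpendicular to JM, so T = M + (0, -8.2) = (-29.20, -8.200). On A1, M sits at bearing 90° from T; an 88° counterclockwise sweep puts L at bearing 178°, so L = T + 8.2·(cos 178°, sin 178°) = (-37.40, -7.914). A1 meets LP tangentially, so TL is at right angles to LP, so LP runs along (−sin 178°, cos 178°); with |LP| = 28.0, P = (-38.37, -35.90). Then |JP| = |P − J| = 52.55.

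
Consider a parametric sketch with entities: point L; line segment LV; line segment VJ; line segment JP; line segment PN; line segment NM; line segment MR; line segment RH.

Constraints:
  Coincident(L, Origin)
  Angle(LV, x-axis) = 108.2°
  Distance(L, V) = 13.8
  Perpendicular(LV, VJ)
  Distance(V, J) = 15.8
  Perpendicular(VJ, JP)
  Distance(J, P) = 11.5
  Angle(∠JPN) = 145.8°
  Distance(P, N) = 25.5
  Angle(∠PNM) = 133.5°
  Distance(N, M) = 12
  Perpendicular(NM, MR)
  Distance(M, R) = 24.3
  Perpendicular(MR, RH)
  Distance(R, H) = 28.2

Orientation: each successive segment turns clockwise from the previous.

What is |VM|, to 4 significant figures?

36.05

∠JPN = 145.8° gives PN at -106.0° from the x-axis; with |PN| = 25.5, N = (7.262, -17.39). ∠PNM = 133.5° gives NM at -152.5° from the x-axis; with |NM| = 12.0, M = (-3.382, -22.93). Then |VM| = |M − V| = 36.05.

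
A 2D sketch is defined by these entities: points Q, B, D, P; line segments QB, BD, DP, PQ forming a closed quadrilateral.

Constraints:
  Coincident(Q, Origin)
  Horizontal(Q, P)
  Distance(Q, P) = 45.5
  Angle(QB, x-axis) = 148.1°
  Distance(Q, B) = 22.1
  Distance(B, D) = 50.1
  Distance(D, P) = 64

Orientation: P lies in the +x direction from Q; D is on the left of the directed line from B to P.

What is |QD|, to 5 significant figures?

53.842

Checks: |QP| = 45.50 ✓; |QB| = 22.10 ✓; |BD| = 50.10 ✓; |DP| = 64.00 ✓.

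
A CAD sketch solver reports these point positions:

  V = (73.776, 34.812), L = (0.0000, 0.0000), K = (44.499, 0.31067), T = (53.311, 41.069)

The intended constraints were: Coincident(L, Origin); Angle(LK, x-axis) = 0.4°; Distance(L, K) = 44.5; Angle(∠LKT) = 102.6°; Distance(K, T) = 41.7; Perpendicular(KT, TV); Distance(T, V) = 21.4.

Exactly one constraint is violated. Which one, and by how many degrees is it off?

Perpendicular(KT, TV) — off by 4.80°.

L = (0.00, 0.00) ✓; LK at 0.4000° ✓; |LK| = 44.50 ✓; ∠LKT = 102.6° ✓; |KT| = 41.70 ✓; ∠(KT, TV) = 94.80° ✗; |TV| = 21.40 ✓.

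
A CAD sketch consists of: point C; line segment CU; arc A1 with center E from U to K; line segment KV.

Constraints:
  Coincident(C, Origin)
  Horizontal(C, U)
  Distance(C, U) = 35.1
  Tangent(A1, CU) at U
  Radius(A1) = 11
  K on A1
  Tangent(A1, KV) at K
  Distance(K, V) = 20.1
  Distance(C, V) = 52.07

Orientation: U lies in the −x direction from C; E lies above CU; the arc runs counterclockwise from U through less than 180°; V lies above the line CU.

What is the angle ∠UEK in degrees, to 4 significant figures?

130.9°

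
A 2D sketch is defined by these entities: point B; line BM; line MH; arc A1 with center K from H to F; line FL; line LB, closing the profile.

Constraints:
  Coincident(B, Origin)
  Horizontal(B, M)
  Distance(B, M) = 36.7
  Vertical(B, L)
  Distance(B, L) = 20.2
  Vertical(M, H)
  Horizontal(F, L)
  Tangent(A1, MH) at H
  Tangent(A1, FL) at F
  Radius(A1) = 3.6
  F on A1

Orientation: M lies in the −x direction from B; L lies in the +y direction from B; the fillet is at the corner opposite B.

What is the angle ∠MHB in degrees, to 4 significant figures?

65.66°

B is at the origin; BM is horizontal with |BM| = 36.7 and M on the −x side, so M = (-36.70, 0.000). B and L share the same x with |BL| = 20.2 and L on the +y side, so L = (0.000, 20.20). The virtual corner opposite B is at (-36.70, 20.20). A1 meets MH tangentially, so KH is at right angles to MH and the tangent condition forces KF to be normal to FL, with radius 3.6, so the center K sits 3.6 in from both sides at K = (-33.10, 16.60). That places the tangent points at H = (-36.70, 16.60) on MH and F = (-33.10, 20.20) on FL. Then cos ∠MHB = HM·HB / (|HM||HB|), giving 65.66°.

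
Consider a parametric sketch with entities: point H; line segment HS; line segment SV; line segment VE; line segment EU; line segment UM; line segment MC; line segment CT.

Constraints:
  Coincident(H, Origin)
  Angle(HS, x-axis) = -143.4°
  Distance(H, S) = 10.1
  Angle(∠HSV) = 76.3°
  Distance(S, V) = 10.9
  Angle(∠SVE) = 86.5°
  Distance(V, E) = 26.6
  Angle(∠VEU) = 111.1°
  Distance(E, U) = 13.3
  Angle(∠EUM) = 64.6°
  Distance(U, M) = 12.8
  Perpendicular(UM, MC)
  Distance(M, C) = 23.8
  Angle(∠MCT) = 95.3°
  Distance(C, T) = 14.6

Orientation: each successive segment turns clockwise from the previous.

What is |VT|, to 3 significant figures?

37.2

H is at the origin; HS runs at -143.4° with length 10.1, so S = (-8.11, -6.02). ∠HSV = 76.3° gives SV at 113° from the x-axis; with |SV| = 10.9, V = (-12.3, 4.02). ∠SVE = 86.5° gives VE at 19.4° from the x-axis; with |VE| = 26.6, E = (12.7, 12.9). ∠VEU = 111.1° gives EU at -49.5° from the x-axis; with |EU| = 13.3, U = (21.4, 2.74). ∠EUM = 64.6° gives UM at -165° from the x-axis; with |UM| = 12.8, M = (9.02, -0.593). UM ⟂ MC, so MC runs at 105°; with |MC| = 23.8, C = (2.82, 22.4). ∠MCT = 95.3° gives CT at 20.4° from the x-axis; with |CT| = 14.6, T = (16.5, 27.5). Then |VT| = |T − V| = 37.2.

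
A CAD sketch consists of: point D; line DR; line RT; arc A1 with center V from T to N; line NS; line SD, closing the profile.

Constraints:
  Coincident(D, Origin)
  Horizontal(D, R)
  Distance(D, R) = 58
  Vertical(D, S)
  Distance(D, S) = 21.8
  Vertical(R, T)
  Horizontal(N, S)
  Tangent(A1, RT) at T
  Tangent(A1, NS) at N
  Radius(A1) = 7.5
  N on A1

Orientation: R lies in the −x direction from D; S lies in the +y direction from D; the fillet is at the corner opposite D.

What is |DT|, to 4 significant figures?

59.74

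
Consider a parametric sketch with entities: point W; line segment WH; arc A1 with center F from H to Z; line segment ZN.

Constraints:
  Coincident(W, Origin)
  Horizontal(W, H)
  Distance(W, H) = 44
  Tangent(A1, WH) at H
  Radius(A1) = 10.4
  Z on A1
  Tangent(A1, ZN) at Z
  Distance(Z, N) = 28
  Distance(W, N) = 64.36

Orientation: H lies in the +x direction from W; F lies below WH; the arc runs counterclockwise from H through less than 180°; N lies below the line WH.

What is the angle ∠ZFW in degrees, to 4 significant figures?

46.89°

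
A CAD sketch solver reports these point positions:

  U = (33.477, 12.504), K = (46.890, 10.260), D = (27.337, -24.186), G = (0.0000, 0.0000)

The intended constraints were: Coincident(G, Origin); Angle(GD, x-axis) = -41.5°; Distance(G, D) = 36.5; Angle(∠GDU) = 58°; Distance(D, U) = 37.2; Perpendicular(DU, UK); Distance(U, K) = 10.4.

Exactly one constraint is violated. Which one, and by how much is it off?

Distance(U, K) = 10.4 — off by 3.20.

G = (0.00, 0.00) ✓; GD at -41.50° ✓; |GD| = 36.50 ✓; ∠GDU = 58.00° ✓; |DU| = 37.20 ✓; ∠(DU, UK) = 90.00° ✓; |UK| = 13.60 ✗.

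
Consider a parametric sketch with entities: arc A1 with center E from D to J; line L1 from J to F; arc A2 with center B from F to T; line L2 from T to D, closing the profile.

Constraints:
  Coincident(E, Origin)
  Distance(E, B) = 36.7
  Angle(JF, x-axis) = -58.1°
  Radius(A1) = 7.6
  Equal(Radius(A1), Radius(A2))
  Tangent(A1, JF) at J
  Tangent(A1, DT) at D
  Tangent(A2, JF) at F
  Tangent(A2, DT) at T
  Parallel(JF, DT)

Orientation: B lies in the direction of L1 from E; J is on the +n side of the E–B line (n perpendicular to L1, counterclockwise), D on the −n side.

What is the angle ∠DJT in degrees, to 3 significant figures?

67.5°

Tangency of A1 to both parallel lines with radius 7.6 puts J and D at E ± 7.6·n: J = (6.45, 4.02), D = (-6.45, -4.02). Equal radii place F and T the same way about B: F = B + 7.6·n = (25.8, -27.1), T = B − 7.6·n = (12.9, -35.2). Then cos ∠DJT = JD·JT / (|JD||JT|), giving 67.5°.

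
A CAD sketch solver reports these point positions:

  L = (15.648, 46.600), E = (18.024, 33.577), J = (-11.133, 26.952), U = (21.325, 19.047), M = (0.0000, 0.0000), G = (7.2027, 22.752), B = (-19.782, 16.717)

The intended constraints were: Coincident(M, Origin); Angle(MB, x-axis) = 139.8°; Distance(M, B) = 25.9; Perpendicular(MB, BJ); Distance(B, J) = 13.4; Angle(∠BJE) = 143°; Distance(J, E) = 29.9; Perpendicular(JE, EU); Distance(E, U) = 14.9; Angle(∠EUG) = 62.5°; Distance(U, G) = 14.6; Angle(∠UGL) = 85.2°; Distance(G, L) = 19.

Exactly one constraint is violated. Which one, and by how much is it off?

Distance(G, L) = 19 — off by 6.30.

M = (0.00, 0.00) ✓; MB at 139.8° ✓; |MB| = 25.90 ✓; ∠(MB, BJ) = 90.00° ✓; |BJ| = 13.40 ✓; ∠BJE = 143.0° ✓; |JE| = 29.90 ✓; ∠(JE, EU) = 90.00° ✓; |EU| = 14.90 ✓; ∠EUG = 62.50° ✓; |UG| = 14.60 ✓; ∠UGL = 85.20° ✓; |GL| = 25.30 ✗.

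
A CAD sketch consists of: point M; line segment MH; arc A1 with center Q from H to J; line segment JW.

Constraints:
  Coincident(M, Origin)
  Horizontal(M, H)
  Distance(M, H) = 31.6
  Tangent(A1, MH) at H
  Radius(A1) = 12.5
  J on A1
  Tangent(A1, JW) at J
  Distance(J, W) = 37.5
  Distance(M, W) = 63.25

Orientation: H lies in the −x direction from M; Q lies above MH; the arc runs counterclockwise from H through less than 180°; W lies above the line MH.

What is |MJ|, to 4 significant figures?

27.04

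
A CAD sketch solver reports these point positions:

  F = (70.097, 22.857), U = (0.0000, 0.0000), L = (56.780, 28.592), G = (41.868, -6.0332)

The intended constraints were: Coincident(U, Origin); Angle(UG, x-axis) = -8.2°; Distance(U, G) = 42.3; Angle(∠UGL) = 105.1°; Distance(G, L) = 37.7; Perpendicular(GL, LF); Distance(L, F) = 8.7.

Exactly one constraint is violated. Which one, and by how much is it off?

Distance(L, F) = 8.7 — off by 5.80.

U = (0.00, 0.00) ✓; UG at -8.200° ✓; |UG| = 42.30 ✓; ∠UGL = 105.1° ✓; |GL| = 37.70 ✓; ∠(GL, LF) = 90.00° ✓; |LF| = 14.50 ✗.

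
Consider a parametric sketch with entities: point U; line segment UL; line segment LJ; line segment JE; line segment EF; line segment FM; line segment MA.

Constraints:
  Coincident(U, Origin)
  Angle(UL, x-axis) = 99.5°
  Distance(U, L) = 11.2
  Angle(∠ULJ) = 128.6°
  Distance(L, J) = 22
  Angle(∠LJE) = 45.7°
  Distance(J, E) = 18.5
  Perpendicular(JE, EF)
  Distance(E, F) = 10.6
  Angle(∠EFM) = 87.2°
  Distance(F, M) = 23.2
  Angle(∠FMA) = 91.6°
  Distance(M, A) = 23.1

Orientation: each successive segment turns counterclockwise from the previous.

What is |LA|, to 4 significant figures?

35.29

U is at the origin; UL runs at 99.5° with length 11.2, so L = (-1.849, 11.05). ∠ULJ = 128.6° gives LJ at 150.9° from the x-axis; with |LJ| = 22.0, J = (-21.07, 21.75). ∠LJE = 45.7° gives JE at -74.80° from the x-axis; with |JE| = 18.5, E = (-16.22, 3.893). JE ⟂ EF, so EF runs at 15.20°; with |EF| = 10.6, F = (-5.992, 6.672). ∠EFM = 87.2° gives FM at 108.0° from the x-axis; with |FM| = 23.2, M = (-13.16, 28.74). ∠FMA = 91.6° gives MA at -163.6° from the x-axis; with |MA| = 23.1, A = (-35.32, 22.21). Then |LA| = |A − L| = 35.29.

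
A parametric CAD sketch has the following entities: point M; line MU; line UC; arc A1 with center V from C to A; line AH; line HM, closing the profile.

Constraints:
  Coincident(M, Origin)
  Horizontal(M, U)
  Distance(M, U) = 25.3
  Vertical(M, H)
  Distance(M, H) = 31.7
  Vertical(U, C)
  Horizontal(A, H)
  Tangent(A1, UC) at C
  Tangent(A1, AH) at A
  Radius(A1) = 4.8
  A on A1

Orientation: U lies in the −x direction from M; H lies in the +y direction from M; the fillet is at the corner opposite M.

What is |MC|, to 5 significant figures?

36.928

M is at the origin; M and U share the same y with |MU| = 25.3 and U on the −x side, so U = (-25.300, 0.0000). M and H share the same x with |MH| = 31.7 and H on the +y side, so H = (0.0000, 31.700). The virtual corner opposite M is at (-25.300, 31.700). Since A1 is tangent to UC there, VC ⟂ UC and the tangent condition forces VA to be normal to AH, with radius 4.8, so the center V sits 4.8 in from both sides at V = (-20.500, 26.900). That places the tangent points at C = (-25.300, 26.900) on UC and A = (-20.500, 31.700) on AH. Then |MC| = |C − M| = 36.928.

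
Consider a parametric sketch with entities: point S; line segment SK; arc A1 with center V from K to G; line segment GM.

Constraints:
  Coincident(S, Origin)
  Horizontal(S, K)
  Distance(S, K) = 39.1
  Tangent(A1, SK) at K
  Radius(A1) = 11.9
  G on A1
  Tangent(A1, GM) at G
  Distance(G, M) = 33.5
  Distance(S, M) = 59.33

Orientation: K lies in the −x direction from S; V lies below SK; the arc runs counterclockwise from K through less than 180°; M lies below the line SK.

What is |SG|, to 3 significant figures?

52.7

Checks: |VG| = 11.90 ✓; ∠(VG, GM) = 90.00° ✓; |GM| = 33.50 ✓; |SM| = 59.33 ✓.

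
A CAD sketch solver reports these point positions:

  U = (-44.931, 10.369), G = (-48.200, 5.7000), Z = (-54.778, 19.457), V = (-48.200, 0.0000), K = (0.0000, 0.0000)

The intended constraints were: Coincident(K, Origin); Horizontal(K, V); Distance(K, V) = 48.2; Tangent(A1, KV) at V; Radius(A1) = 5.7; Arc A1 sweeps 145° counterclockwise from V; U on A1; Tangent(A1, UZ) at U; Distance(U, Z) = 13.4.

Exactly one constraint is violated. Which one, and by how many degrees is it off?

Tangent(A1, UZ) at U — off by 7.71°.

K = (0.00, 0.00) ✓; K.y = 0.00, V.y = 0.00 ✓; |KV| = 48.20 ✓; ∠(GV, VK) = 90.00° ✓; |GV| = 5.700 ✓; bearing(G→U) − bearing(G→V) = 145.0° ✓; |GU| = 5.700 ✓; ∠(GU, UZ) = 97.71° ✗; |UZ| = 13.40 ✓.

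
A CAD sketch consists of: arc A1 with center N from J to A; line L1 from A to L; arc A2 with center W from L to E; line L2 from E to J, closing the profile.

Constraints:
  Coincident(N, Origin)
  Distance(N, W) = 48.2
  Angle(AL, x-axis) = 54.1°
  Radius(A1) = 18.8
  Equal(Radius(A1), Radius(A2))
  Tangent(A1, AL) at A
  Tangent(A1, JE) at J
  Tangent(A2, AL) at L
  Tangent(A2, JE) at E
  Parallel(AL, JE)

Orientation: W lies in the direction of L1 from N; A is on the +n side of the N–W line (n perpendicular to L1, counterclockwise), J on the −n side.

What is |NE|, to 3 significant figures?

51.7

The slot axis is L1's direction at 54.1°, so u = (cos 54.1°, sin 54.1°) = (0.586, 0.810) and n = (−sin 54.1°, cos 54.1°) = (-0.810, 0.586). N is at the origin and W lies 48.2 along u from N, so W = 48.2·u = (28.3, 39.0). Tangency of A1 to both parallel lines with radius 18.8 puts A and J at N ± 18.8·n: A = (-15.2, 11.0), J = (15.2, -11.0). Equal radii place L and E the same way about W: L = W + 18.8·n = (13.0, 50.1), E = W − 18.8·n = (43.5, 28.0). Then |NE| = |E − N| = 51.7.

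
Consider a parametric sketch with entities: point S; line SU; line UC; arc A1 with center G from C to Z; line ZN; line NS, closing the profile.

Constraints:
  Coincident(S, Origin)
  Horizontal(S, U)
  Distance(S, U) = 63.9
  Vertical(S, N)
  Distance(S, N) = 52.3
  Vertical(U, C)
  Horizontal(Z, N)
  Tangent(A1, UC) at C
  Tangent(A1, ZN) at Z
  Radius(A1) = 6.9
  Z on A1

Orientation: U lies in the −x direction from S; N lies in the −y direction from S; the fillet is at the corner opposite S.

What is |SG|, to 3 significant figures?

72.9

SN is vertical with |SN| = 52.3 and N on the −y side, so N = (0.00, -52.3). The virtual corner opposite S is at (-63.9, -52.3). Tangency of A1 to UC means the radius GC is perpendicular to UC and since A1 is tangent to ZN there, GZ ⟂ ZN, with radius 6.9, so the center G sits 6.9 in from both sides at G = (-57.0, -45.4). Then |SG| = |G − S| = 72.9.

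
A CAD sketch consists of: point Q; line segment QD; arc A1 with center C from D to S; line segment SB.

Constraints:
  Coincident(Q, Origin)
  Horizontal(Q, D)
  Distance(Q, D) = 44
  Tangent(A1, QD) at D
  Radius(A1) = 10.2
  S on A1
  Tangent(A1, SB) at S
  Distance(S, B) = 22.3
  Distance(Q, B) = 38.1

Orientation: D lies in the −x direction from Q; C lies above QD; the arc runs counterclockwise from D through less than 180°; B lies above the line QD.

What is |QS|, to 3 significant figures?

35.1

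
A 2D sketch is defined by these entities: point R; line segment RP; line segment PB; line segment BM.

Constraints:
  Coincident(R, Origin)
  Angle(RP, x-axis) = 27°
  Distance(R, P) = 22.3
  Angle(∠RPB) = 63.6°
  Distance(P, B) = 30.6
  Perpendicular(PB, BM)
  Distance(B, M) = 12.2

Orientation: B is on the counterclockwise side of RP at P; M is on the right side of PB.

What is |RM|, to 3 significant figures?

38.2

R is at the origin; RP runs at 27.0° with length 22.3, so P = 22.3·(cos 27.0°, sin 27.0°) = (19.9, 10.1). ∠RPB = 63.6°, so PB runs at 27.0° + (180° − 63.6°) = 143° from the x-axis; with |PB| = 30.6, B = P + 30.6·(cos 143°, sin 143°) = (-4.70, 28.4). PB ⟂ BM; with |BM| = 12.2 on the right of PB, M = B + 12.2·(0.596, 0.803) = (2.58, 38.2). Then |RM| = |M − R| = 38.2.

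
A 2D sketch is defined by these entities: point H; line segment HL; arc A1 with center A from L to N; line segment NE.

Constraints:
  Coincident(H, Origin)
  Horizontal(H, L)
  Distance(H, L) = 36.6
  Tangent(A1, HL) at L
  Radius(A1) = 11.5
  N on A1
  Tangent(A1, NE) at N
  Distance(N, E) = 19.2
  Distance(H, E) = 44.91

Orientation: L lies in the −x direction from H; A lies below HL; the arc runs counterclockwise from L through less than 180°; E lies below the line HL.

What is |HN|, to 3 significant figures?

48.7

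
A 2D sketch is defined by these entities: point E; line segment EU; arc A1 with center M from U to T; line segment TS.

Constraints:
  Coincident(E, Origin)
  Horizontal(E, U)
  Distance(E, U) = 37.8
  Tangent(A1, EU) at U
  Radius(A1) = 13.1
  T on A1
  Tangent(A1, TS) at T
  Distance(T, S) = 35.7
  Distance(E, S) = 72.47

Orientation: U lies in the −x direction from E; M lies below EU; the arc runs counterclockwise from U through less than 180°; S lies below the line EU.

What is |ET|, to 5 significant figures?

52.074

Checks: ∠(MU, UE) = 90.00° ✓; |MT| = 13.10 ✓; ∠(MT, TS) = 90.00° ✓; |TS| = 35.70 ✓; |ES| = 72.47 ✓.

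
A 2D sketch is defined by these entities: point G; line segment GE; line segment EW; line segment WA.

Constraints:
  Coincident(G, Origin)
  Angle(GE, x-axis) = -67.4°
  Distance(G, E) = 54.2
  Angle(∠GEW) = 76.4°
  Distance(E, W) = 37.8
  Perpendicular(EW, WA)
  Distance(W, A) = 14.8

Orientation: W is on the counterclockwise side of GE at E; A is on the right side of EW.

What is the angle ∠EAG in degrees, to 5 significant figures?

48.248°

G is at the origin; GE runs at -67.4° with length 54.2, so E = 54.2·(cos -67.4°, sin -67.4°) = (20.829, -50.038). ∠GEW = 76.4°, so EW runs at -67.4° + (180° − 76.4°) = 36.200° from the x-axis; with |EW| = 37.8, W = E + 37.8·(cos 36.200°, sin 36.200°) = (51.332, -27.713). EW is perpendicular to WA; with |WA| = 14.8 on the right of EW, A = W + 14.8·(0.59061, -0.80696) = (60.073, -39.656). Then cos ∠EAG = AE·AG / (|AE||AG|), giving 48.248°.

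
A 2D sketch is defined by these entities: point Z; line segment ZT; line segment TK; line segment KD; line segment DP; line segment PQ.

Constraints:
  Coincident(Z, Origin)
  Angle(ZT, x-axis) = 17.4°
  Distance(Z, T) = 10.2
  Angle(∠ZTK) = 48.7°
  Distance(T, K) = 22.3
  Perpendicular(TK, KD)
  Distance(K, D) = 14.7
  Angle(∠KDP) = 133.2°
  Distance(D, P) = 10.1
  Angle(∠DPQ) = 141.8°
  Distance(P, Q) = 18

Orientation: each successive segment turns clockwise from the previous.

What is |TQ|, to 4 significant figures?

23.38

Z is at the origin; ZT runs at 17.4° with length 10.2, so T = (9.733, 3.050). ∠ZTK = 48.7° gives TK at -113.9° from the x-axis; with |TK| = 22.3, K = (0.6986, -17.34). TK is perpendicular to KD, so KD runs at 156.1°; with |KD| = 14.7, D = (-12.74, -11.38). ∠KDP = 133.2° gives DP at 109.3° from the x-axis; with |DP| = 10.1, P = (-16.08, -1.850). ∠DPQ = 141.8° gives PQ at 71.10° from the x-axis; with |PQ| = 18.0, Q = (-10.25, 15.18). Then |TQ| = |Q − T| = 23.38.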